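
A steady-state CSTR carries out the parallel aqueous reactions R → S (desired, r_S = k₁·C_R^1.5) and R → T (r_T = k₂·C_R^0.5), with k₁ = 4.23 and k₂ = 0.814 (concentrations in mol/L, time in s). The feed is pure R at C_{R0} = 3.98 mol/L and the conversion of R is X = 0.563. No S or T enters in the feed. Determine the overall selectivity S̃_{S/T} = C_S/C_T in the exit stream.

9.04

Exit C_R = C_{R0}(1−X) = 3.98×0.437 = 1.739 mol/L.
A CSTR operates uniformly at the exit composition, giving r_S = 9.703 and r_T = 1.074 (each k·C_R^n at C_R = 1.739).
Overall selectivity = C_S/C_T = r_Sτ/(r_Tτ) = r_S/r_T = 9.04.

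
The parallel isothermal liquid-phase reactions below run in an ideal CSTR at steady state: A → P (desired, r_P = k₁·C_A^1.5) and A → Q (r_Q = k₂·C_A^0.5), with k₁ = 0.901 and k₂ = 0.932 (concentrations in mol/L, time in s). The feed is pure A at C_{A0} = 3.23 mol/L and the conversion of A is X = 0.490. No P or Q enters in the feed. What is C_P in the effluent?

0.972 mol/L

Exit C_A = C_{A0}(1−X) = 3.23×0.510 = 1.647 mol/L.
A CSTR operates uniformly at the exit composition, giving r_P = 1.905 and r_Q = 1.196 (each k·C_A^n at C_A = 1.647).
Fraction of consumed A going to P: r_P/(r_P+r_Q) = 0.6143.
C_P = 0.6143·C_{A0}·X = 0.6143×3.23×0.490 = 0.972 mol/L.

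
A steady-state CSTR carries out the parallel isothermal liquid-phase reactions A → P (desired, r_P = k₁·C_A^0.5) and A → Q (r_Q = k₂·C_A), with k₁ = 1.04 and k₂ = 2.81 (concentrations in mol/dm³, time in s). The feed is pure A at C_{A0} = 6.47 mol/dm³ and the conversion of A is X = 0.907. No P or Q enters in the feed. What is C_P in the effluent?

Exit C_A = C_{A0}(1−X) = 6.47×0.0930 = 0.6017 mol/dm³.
A CSTR operates uniformly at the exit composition, giving r_P = 0.8067 and r_Q = 1.691 (each k·C_A^n at C_A = 0.6017).
Fraction of consumed A going to P: r_P/(r_P+r_Q) = 0.3230.
C_P = 0.3230·C_{A0}·X = 0.3230×6.47×0.907 = 1.90 mol/dm³.

1.90 mol/dm³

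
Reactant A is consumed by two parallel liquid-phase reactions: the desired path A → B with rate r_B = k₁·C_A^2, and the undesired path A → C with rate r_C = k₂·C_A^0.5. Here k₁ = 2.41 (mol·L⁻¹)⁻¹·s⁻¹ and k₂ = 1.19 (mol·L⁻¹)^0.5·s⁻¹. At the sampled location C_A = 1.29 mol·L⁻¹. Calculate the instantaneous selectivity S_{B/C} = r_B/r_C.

S_{B/C} = r_B/r_C = (k₁·C_A^2)/(k₂·C_A^0.5) = (k₁/k₂)·C_A^1.5.
= (2.41×1.290^2) / (1.19×1.290^0.5) = 4.010/1.352 = 2.97.

2.97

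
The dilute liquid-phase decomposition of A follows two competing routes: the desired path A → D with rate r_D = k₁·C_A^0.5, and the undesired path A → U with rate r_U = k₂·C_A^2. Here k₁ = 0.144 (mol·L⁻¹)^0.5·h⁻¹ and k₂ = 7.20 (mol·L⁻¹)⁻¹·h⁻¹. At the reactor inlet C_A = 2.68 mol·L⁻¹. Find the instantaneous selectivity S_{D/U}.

S_{D/U} = r_D/r_U = (k₁·C_A^0.5)/(k₂·C_A^2) = (k₁/k₂)·C_A^-1.5.
= (0.144×2.680^0.5) / (7.20×2.680^2) = 0.2357/51.71 = 0.00456.

0.00456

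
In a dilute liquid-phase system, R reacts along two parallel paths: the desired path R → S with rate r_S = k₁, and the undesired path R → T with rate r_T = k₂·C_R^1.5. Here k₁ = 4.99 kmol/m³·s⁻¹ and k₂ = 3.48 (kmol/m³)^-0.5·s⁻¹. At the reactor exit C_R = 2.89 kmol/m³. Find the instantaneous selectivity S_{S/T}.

S_{S/T} = r_S/r_T = (k₁)/(k₂·C_R^1.5) = (k₁/k₂)·C_R^-1.5.
= (4.99) / (3.48×2.890^1.5) = 4.990/17.10 = 0.292.
The undesired path is higher order in R, so low C_R (CSTR or dilute feed) favours S.

0.292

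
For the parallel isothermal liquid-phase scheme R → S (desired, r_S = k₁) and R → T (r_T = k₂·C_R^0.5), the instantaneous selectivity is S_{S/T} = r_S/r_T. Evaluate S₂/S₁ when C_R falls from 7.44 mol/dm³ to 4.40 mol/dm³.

1.30

S_{S/T} = (k₁/k₂)·C_R^-0.5, so S₂/S₁ = (C_{R,2}/C_{R,1})^-0.5.
= (4.40/7.44)^(-0.5) = (0.5914)^(-0.5) = 1.30.
Selectivity toward S rises as C_R falls — low-concentration operation is favoured.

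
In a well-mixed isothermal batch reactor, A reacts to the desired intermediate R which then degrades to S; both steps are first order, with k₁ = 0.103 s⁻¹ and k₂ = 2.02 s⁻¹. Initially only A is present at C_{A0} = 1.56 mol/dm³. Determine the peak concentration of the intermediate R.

For a first-order series the maximum intermediate yield is C_{R,max}/C_{A0} = (k₁/k₂)^[k₂/(k₂−k₁)].
= (0.103/2.02)^(2.02/(2.02−0.103)) = (0.05099)^(1.054) = 0.04345.
C_{R,max} = 0.04345×1.56 = 0.0678 mol/dm³.

0.0678 mol/dm³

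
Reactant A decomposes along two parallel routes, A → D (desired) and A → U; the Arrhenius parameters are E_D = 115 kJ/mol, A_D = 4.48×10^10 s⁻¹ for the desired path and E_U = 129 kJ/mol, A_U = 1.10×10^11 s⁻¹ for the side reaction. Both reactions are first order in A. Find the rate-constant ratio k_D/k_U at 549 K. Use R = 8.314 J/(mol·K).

With equal orders, S_{D/U} = k_D/k_U = (A_D/A_U)·exp[(E_U−E_D)/(RT)].
(E_U−E_D)/(RT) = (129−115)×10³/(8.314×549) = 14000/4564 = 3.067.
k_D/k_U = (4.48×10^10/1.10×10^11)·exp(3.067) = 0.4073 × 21.48 = 8.75.
Since E_D < E_U, lowering the temperature improves selectivity toward D.

8.75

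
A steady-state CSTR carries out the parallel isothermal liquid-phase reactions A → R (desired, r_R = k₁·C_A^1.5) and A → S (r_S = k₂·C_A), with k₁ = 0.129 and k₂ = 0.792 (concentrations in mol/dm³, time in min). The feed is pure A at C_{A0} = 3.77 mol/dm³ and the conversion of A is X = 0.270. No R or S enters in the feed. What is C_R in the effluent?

0.217 mol/dm³

Exit C_A = C_{A0}(1−X) = 3.77×0.730 = 2.752 mol/dm³.
In a CSTR the entire volume is at exit conditions, so r_R = 0.129×2.752^1.5 = 0.5890 and r_S = 0.792×2.752 = 2.180.
Fraction of consumed A going to R: r_R/(r_R+r_S) = 0.2127.
C_R = 0.2127·C_{A0}·X = 0.2127×3.77×0.270 = 0.217 mol/dm³.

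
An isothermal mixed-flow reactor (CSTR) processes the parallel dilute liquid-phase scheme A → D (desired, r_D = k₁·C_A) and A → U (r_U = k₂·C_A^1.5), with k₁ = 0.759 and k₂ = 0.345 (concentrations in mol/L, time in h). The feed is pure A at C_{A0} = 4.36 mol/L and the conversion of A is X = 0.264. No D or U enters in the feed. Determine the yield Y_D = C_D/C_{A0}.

Exit C_A = C_{A0}(1−X) = 4.36×0.736 = 3.209 mol/L.
Rates in a CSTR are evaluated at the outlet concentration: r_D = 0.759×3.209 = 2.436, r_U = 0.345×3.209^1.5 = 1.983.
Fraction of consumed A going to D: r_D/(r_D+r_U) = 0.5512.
C_D = 0.5512·C_{A0}·X = 0.5512×4.36×0.264 = 0.634 mol/L; Y_D = C_D/C_{A0} = 0.146.

0.146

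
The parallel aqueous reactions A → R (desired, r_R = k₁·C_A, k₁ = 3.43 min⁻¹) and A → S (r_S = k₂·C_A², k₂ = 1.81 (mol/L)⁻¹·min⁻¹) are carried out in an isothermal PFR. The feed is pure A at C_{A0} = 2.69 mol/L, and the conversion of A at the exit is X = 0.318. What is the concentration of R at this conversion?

0.391 mol/L

C_A = C_{A0}(1−X) = 1.835 mol/L.
Along a PFR/batch, dC_R/dC_A = −r_R/(r_R+r_S) = −k₁/(k₁+k₂·C_A).
Integrating from C_{A0} to C_A: C_R = (3.43/1.81)·ln[(3.43+1.81·2.69)/(3.43+1.81·1.83)] = 1.895·ln(8.299/6.751) = 0.3913 mol/L.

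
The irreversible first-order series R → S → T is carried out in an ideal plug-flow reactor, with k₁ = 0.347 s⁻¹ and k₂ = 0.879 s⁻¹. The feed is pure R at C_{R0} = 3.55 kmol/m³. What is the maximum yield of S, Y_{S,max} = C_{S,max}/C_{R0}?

0.215

At the optimum, C_{S,max}/C_{R0} = (k₁/k₂)^[k₂/(k₂−k₁)].
= (0.347/0.879)^(0.879/(0.879−0.347)) = (0.3948)^(1.652) = 0.2153.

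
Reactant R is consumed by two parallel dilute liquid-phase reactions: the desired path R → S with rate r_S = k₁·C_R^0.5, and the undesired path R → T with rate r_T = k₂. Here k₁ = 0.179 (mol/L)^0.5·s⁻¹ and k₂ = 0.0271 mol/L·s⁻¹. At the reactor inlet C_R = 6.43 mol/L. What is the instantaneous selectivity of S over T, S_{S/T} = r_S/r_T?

S_{S/T} = r_S/r_T = (k₁·C_R^0.5)/(k₂) = (k₁/k₂)·C_R^0.5.
= (0.179×6.430^0.5) / (0.0271) = 0.4539/0.02710 = 16.7.
Since the desired path is higher order in R, keeping C_R high (PFR or concentrated feed) favours S.

16.7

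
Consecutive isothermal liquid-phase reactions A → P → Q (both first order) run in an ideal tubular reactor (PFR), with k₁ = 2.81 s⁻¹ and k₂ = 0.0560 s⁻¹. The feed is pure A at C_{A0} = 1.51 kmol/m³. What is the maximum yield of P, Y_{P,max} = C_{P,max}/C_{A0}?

For a first-order series the maximum intermediate yield is C_{P,max}/C_{A0} = (k₁/k₂)^[k₂/(k₂−k₁)].
= (2.81/0.0560)^(0.0560/(0.0560−2.81)) = (50.18)^(-0.02033) = 0.9235.

0.923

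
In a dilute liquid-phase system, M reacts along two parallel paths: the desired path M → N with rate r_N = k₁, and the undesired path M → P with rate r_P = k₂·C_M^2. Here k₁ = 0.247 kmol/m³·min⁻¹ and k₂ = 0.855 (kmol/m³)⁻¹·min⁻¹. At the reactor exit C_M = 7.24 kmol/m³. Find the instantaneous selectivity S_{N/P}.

S_{N/P} = r_N/r_P = (k₁)/(k₂·C_M^2) = (k₁/k₂)·C_M^-2.
= (0.247) / (0.855×7.240^2) = 0.2470/44.82 = 0.00551.
The undesired path is higher order in M, so low C_M (CSTR or dilute feed) favours N.

0.00551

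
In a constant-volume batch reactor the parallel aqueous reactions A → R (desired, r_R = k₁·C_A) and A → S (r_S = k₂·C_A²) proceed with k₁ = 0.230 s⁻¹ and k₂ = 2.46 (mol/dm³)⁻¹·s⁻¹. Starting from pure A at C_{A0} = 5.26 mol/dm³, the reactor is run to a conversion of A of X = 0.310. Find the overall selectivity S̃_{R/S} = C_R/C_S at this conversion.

0.0213

C_A = C_{A0}(1−X) = 3.629 mol/dm³.
Along a PFR/batch, dC_R/dC_A = −r_R/(r_R+r_S) = −k₁/(k₁+k₂·C_A).
Integrating from C_{A0} to C_A: C_R = (0.230/2.46)·ln[(0.230+2.46·5.26)/(0.230+2.46·3.63)] = 0.09350·ln(13.17/9.158) = 0.03396 mol/dm³.
C_S = (C_{A0}−C_A)−C_R = 1.597 mol/dm³; S̃_{R/S} = 0.03396/1.597 = 0.0213.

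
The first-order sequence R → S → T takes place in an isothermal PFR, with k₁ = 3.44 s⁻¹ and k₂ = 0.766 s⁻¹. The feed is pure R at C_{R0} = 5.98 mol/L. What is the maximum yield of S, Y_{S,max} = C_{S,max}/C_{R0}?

Evaluating C_S at τ_opt = ln(k₂/k₁)/(k₂−k₁) gives C_{S,max}/C_{R0} = (k₁/k₂)^[k₂/(k₂−k₁)].
= (3.44/0.766)^(0.766/(0.766−3.44)) = (4.491)^(-0.2865) = 0.6503.

0.650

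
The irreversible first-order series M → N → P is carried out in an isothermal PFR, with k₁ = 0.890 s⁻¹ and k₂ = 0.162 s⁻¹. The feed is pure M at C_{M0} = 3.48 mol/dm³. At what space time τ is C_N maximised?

For first-order series the maximum of C_N occurs at τ_opt = ln(k₂/k₁)/(k₂−k₁).
= ln(0.162/0.890)/(0.162−0.890) = ln(0.1820)/-0.7280 = -1.704/-0.7280 = 2.34 s.

2.34 s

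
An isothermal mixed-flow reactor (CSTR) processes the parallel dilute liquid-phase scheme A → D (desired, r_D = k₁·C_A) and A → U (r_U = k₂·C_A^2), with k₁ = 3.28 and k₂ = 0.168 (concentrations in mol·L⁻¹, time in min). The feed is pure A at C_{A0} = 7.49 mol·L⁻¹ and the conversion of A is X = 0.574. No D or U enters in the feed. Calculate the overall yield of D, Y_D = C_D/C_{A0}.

Exit C_A = C_{A0}(1−X) = 7.49×0.426 = 3.191 mol·L⁻¹.
In a CSTR the entire volume is at exit conditions, so r_D = 3.28×3.191 = 10.47 and r_U = 0.168×3.191^2 = 1.710.
Fraction of consumed A going to D: r_D/(r_D+r_U) = 0.8595.
C_D = 0.8595·C_{A0}·X = 0.8595×7.49×0.574 = 3.70 mol·L⁻¹; Y_D = C_D/C_{A0} = 0.493.

0.493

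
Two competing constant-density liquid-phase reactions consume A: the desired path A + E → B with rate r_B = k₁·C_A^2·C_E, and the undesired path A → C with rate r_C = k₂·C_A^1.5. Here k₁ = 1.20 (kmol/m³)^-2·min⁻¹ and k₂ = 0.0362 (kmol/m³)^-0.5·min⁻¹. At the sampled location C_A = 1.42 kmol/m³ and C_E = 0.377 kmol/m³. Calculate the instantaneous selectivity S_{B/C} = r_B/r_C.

S_{B/C} = r_B/r_C = (k₁·C_A^2·C_E)/(k₂·C_A^1.5) = (k₁/k₂)·C_A^0.5·C_E.
= (1.20×1.420^2×0.3770) / (0.0362×1.420^1.5) = 0.9122/0.06125 = 14.9.
Since the desired path is higher order in A, keeping C_A high (PFR or concentrated feed) favours B.

14.9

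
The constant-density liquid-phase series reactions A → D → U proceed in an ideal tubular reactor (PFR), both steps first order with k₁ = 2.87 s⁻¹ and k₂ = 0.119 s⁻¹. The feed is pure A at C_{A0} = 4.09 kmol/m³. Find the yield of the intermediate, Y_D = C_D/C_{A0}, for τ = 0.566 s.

0.770

Solving the coupled first-order balances gives C_D(τ) = [k₁/(k₂−k₁)]·C_{A0}·(e^(−k₁τ) − e^(−k₂τ)).
e^(−k₁τ) = e^(−2.87×0.566) = e^(−1.624) = 0.1970; e^(−k₂τ) = e^(−0.06735) = 0.9349.
C_D = 2.87×4.09/(0.119−2.87) × (0.1970−0.9349) = (-4.267)×(-0.7378) = 3.148 kmol/m³.
Y_D = C_D/C_{A0} = 3.148/4.09 = 0.770.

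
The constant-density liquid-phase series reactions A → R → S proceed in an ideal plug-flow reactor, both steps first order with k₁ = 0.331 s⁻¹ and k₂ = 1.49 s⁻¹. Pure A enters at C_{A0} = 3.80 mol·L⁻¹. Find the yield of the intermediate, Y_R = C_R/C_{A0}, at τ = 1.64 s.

0.141

Solving the coupled first-order balances gives C_R(τ) = [k₁/(k₂−k₁)]·C_{A0}·(e^(−k₁τ) − e^(−k₂τ)).
e^(−k₁τ) = e^(−0.331×1.64) = e^(−0.5428) = 0.5811; e^(−k₂τ) = e^(−2.444) = 0.08685.
C_R = 0.331×3.80/(1.49−0.331) × (0.5811−0.08685) = 1.085×0.4942 = 0.5364 mol·L⁻¹.
Y_R = C_R/C_{A0} = 0.5364/3.80 = 0.141.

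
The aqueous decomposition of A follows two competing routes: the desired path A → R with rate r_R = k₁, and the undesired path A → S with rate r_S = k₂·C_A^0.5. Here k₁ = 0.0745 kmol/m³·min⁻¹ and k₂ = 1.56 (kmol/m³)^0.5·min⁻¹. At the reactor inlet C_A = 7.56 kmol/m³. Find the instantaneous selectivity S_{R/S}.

0.0174

S_{R/S} = r_R/r_S = (k₁)/(k₂·C_A^0.5) = (k₁/k₂)·C_A^-0.5.
= (0.0745) / (1.56×7.560^0.5) = 0.07450/4.289 = 0.0174.
The undesired path is higher order in A, so low C_A (CSTR or dilute feed) favours R.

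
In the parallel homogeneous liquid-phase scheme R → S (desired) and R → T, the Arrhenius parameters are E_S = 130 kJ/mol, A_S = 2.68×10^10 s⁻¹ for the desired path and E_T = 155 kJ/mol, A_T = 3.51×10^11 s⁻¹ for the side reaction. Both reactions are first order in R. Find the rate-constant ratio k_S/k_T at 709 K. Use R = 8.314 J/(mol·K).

5.31

With equal orders, S_{S/T} = k_S/k_T = (A_S/A_T)·exp[(E_T−E_S)/(RT)].
(E_T−E_S)/(RT) = (155−130)×10³/(8.314×709) = 25000/5895 = 4.241.
k_S/k_T = (2.68×10^10/3.51×10^11)·exp(4.241) = 0.07635 × 69.49 = 5.31.
Since E_S < E_T, lowering the temperature improves selectivity toward S.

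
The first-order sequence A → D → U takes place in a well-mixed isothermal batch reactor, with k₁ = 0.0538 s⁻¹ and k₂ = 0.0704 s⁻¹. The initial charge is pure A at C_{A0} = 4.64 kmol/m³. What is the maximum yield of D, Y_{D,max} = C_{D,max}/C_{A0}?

For a first-order series the maximum intermediate yield is C_{D,max}/C_{A0} = (k₁/k₂)^[k₂/(k₂−k₁)].
= (0.0538/0.0704)^(0.0704/(0.0704−0.0538)) = (0.7642)^(4.241) = 0.3197.

0.320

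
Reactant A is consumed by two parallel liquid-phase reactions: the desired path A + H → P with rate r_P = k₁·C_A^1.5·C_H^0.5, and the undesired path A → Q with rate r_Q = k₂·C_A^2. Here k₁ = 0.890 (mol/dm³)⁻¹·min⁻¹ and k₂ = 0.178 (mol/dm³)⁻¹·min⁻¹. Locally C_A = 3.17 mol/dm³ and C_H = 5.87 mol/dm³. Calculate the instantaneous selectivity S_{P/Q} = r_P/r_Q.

S_{P/Q} = r_P/r_Q = (k₁·C_A^1.5·C_H^0.5)/(k₂·C_A^2) = (k₁/k₂)·C_A^-0.5·C_H^0.5.
= (0.890×3.170^1.5×5.870^0.5) / (0.178×3.170^2) = 12.17/1.789 = 6.80.

6.80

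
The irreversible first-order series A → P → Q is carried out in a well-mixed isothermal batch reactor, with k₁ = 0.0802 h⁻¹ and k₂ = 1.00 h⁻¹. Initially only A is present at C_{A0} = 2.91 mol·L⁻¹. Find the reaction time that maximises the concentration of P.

2.74 h

Setting dC_P/dt = 0 gives t_opt = ln(k₂/k₁)/(k₂−k₁).
= ln(1.00/0.0802)/(1.00−0.0802) = ln(12.47)/0.9198 = 2.523/0.9198 = 2.74 h.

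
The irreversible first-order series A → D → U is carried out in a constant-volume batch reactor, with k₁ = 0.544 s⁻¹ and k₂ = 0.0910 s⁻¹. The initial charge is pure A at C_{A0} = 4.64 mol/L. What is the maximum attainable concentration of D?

At the optimum, C_{D,max}/C_{A0} = (k₁/k₂)^[k₂/(k₂−k₁)].
= (0.544/0.0910)^(0.0910/(0.0910−0.544)) = (5.978)^(-0.2009) = 0.6982.
C_{D,max} = 0.6982×4.64 = 3.24 mol/L.

3.24 mol/L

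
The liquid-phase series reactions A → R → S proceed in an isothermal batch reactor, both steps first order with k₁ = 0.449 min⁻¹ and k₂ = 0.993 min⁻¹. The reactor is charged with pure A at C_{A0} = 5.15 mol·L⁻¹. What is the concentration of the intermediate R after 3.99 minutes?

For first-order series with pure A initially, C_R(t) = k₁C_{A0}/(k₂−k₁)·(e^(−k₁t) − e^(−k₂t)).
e^(−k₁t) = e^(−0.449×3.99) = e^(−1.792) = 0.1667; e^(−k₂t) = e^(−3.962) = 0.01902.
C_R = 0.449×5.15/(0.993−0.449) × (0.1667−0.01902) = 4.251×0.1477 = 0.6278 mol·L⁻¹.

0.628 mol·L⁻¹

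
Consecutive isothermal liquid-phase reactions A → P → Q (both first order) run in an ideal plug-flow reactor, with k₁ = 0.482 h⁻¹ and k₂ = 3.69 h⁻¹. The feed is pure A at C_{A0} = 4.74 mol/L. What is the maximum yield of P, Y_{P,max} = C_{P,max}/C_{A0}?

At the optimum, C_{P,max}/C_{A0} = (k₁/k₂)^[k₂/(k₂−k₁)].
= (0.482/3.69)^(3.69/(3.69−0.482)) = (0.1306)^(1.150) = 0.09621.

0.0962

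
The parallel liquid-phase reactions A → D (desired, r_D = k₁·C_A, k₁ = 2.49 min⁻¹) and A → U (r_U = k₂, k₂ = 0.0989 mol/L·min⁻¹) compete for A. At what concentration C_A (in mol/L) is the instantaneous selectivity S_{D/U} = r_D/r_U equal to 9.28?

0.369 mol/L

S_{D/U} = (k₁/k₂)·C_A ⇒ C_A = S·k₂/k₁.
= 9.28×0.0989/2.49 = 0.369 mol/L.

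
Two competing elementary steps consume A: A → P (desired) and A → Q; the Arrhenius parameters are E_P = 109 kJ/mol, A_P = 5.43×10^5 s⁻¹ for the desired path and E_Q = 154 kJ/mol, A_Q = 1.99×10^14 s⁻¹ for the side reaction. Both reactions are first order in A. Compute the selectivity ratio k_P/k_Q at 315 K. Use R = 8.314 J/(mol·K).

With equal orders, S_{P/Q} = k_P/k_Q = (A_P/A_Q)·exp[(E_Q−E_P)/(RT)].
(E_Q−E_P)/(RT) = (154−109)×10³/(8.314×315) = 45000/2619 = 17.18.
k_P/k_Q = (5.43×10^5/1.99×10^14)·exp(17.18) = 2.729×10^-9 × 2.900×10^7 = 0.0791.

0.0791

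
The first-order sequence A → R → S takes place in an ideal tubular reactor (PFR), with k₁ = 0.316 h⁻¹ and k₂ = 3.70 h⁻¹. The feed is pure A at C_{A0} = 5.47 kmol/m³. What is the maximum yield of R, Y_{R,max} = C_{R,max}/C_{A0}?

0.0679

Evaluating C_R at τ_opt = ln(k₂/k₁)/(k₂−k₁) gives C_{R,max}/C_{A0} = (k₁/k₂)^[k₂/(k₂−k₁)].
= (0.316/3.70)^(3.70/(3.70−0.316)) = (0.08541)^(1.093) = 0.06787.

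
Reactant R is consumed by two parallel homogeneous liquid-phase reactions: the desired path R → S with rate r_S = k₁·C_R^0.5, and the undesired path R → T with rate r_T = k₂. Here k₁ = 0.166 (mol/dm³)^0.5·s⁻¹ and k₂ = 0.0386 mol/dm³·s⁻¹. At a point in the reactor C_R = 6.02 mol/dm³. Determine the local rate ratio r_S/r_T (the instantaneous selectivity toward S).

10.6

S_{S/T} = r_S/r_T = (k₁·C_R^0.5)/(k₂) = (k₁/k₂)·C_R^0.5.
= (0.166×6.020^0.5) / (0.0386) = 0.4073/0.03860 = 10.6.
Since the desired path is higher order in R, keeping C_R high (PFR or concentrated feed) favours S.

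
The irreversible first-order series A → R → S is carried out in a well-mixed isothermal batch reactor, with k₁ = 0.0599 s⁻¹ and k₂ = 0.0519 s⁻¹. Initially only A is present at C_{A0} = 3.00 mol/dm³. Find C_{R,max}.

At the optimum, C_{R,max}/C_{A0} = (k₁/k₂)^[k₂/(k₂−k₁)].
= (0.0599/0.0519)^(0.0519/(0.0519−0.0599)) = (1.154)^(-6.487) = 0.3945.
C_{R,max} = 0.3945×3.00 = 1.18 mol/dm³.

1.18 mol/dm³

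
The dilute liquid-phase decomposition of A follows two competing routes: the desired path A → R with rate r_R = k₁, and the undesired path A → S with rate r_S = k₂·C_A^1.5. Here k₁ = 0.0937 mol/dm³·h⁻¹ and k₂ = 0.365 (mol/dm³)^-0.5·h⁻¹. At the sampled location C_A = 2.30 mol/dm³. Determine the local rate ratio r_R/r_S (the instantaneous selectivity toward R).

S_{R/S} = r_R/r_S = (k₁)/(k₂·C_A^1.5) = (k₁/k₂)·C_A^-1.5.
= (0.0937) / (0.365×2.300^1.5) = 0.09370/1.273 = 0.0736.
The undesired path is higher order in A, so low C_A (CSTR or dilute feed) favours R.

0.0736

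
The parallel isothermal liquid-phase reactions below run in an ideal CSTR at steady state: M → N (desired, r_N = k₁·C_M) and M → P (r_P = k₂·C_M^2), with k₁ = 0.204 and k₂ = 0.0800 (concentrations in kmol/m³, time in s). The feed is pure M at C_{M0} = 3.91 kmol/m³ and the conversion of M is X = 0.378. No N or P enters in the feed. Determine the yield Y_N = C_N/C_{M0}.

Exit C_M = C_{M0}(1−X) = 3.91×0.622 = 2.432 kmol/m³.
Rates in a CSTR are evaluated at the outlet concentration: r_N = 0.204×2.432 = 0.4961, r_P = 0.0800×2.432^2 = 0.4732.
Fraction of consumed M going to N: r_N/(r_N+r_P) = 0.5118.
C_N = 0.5118·C_{M0}·X = 0.5118×3.91×0.378 = 0.756 kmol/m³; Y_N = C_N/C_{M0} = 0.193.

0.193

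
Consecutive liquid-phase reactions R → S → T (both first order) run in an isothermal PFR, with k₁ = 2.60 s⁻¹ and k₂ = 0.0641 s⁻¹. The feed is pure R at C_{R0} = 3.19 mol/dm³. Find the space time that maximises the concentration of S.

The intermediate peaks when r₁ = r₂, i.e. k₁e^(−k₁τ) = k₂e^(−k₂τ), giving τ_opt = ln(k₂/k₁)/(k₂−k₁).
= ln(0.0641/2.60)/(0.0641−2.60) = ln(0.02465)/-2.536 = -3.703/-2.536 = 1.46 s.

1.46 s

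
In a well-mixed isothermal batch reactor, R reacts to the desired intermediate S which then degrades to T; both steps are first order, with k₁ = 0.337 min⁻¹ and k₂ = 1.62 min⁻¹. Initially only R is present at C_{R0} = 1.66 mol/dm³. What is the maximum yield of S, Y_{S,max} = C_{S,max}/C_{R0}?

At the optimum, C_{S,max}/C_{R0} = (k₁/k₂)^[k₂/(k₂−k₁)].
= (0.337/1.62)^(1.62/(1.62−0.337)) = (0.2080)^(1.263) = 0.1377.

0.138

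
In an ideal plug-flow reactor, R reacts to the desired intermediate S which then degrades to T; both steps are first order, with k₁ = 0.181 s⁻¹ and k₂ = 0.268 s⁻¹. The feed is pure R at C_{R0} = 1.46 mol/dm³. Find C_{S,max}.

At the optimum, C_{S,max}/C_{R0} = (k₁/k₂)^[k₂/(k₂−k₁)].
= (0.181/0.268)^(0.268/(0.268−0.181)) = (0.6754)^(3.080) = 0.2985.
C_{S,max} = 0.2985×1.46 = 0.436 mol/dm³.

0.436 mol/dm³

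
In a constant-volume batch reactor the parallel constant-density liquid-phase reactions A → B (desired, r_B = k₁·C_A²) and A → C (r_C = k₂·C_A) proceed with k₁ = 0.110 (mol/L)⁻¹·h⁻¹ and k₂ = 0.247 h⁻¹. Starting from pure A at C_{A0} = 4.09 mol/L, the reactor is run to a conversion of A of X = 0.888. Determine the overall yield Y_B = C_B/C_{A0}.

C_A = C_{A0}(1−X) = 0.4581 mol/L.
Along a PFR/batch, dC_C/dC_A = −r_C/(r_B+r_C) = −k₂/(k₂+k₁·C_A).
Integrating from C_{A0} to C_A: C_C = (0.247/0.110)·ln[(0.247+0.110·4.09)/(0.247+0.110·0.458)] = 2.245·ln(0.6969/0.2974) = 1.912 mol/L.
Then C_B = (C_{A0}−C_A) − C_C = 3.632 − 1.912 = 1.720 mol/L.
Y_B = C_B/C_{A0} = 1.720/4.09 = 0.420.

0.420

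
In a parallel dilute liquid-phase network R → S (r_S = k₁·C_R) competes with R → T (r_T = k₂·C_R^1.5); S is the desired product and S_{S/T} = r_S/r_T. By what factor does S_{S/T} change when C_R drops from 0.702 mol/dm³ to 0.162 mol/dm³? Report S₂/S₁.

S_{S/T} = (k₁/k₂)·C_R^-0.5, so S₂/S₁ = (C_{R,2}/C_{R,1})^-0.5.
= (0.162/0.702)^(-0.5) = (0.2308)^(-0.5) = 2.08.
Selectivity toward S rises as C_R falls — low-concentration operation is favoured.

2.08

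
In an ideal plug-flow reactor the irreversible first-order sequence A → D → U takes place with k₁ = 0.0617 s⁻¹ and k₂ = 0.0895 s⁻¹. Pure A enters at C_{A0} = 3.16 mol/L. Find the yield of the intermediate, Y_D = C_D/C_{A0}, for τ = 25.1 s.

For first-order series with pure A initially, C_D(τ) = k₁C_{A0}/(k₂−k₁)·(e^(−k₁τ) − e^(−k₂τ)).
e^(−k₁τ) = e^(−0.0617×25.1) = e^(−1.549) = 0.2125; e^(−k₂τ) = e^(−2.246) = 0.1058.
C_D = 0.0617×3.16/(0.0895−0.0617) × (0.2125−0.1058) = 7.013×0.1068 = 0.7487 mol/L.
Y_D = C_D/C_{A0} = 0.7487/3.16 = 0.237.

0.237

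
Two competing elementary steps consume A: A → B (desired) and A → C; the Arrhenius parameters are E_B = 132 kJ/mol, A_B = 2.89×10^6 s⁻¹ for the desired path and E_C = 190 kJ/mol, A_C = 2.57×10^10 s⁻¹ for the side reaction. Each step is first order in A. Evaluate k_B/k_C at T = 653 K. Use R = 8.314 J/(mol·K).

With equal orders, S_{B/C} = k_B/k_C = (A_B/A_C)·exp[(E_C−E_B)/(RT)].
(E_C−E_B)/(RT) = (190−132)×10³/(8.314×653) = 58000/5429 = 10.68.
k_B/k_C = (2.89×10^6/2.57×10^10)·exp(10.68) = 1.125×10^-4 × 43621 = 4.91.
Since E_B < E_C, lowering the temperature improves selectivity toward B.

4.91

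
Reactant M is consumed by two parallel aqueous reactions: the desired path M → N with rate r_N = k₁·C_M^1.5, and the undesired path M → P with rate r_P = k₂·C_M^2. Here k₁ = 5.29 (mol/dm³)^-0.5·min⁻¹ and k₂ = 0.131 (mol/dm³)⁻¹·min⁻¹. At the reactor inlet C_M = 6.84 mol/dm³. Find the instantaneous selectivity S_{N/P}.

15.4

S_{N/P} = r_N/r_P = (k₁·C_M^1.5)/(k₂·C_M^2) = (k₁/k₂)·C_M^-0.5.
= (5.29×6.840^1.5) / (0.131×6.840^2) = 94.63/6.129 = 15.4.
The undesired path is higher order in M, so low C_M (CSTR or dilute feed) favours N.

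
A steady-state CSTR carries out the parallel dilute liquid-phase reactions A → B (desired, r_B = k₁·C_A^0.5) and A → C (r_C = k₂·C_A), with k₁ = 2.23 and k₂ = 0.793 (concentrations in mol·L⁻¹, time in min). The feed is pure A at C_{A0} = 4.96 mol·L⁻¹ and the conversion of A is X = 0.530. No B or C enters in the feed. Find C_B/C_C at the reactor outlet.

Exit C_A = C_{A0}(1−X) = 4.96×0.470 = 2.331 mol·L⁻¹.
A CSTR operates uniformly at the exit composition, giving r_B = 3.405 and r_C = 1.849 (each k·C_A^n at C_A = 2.331).
Overall selectivity = C_B/C_C = r_Bτ/(r_Cτ) = r_B/r_C = 1.84.

1.84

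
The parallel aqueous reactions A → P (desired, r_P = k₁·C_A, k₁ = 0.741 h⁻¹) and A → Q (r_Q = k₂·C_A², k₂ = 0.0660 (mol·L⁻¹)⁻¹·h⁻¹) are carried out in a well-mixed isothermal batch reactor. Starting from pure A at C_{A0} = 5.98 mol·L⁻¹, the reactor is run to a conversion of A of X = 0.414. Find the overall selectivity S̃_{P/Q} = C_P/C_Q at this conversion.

2.38

C_A = C_{A0}(1−X) = 3.504 mol·L⁻¹.
Along a PFR/batch, dC_P/dC_A = −r_P/(r_P+r_Q) = −k₁/(k₁+k₂·C_A).
Integrating from C_{A0} to C_A: C_P = (0.741/0.0660)·ln[(0.741+0.0660·5.98)/(0.741+0.0660·3.50)] = 11.23·ln(1.136/0.9723) = 1.744 mol·L⁻¹.
C_Q = (C_{A0}−C_A)−C_P = 0.7317 mol·L⁻¹; S̃_{P/Q} = 1.744/0.7317 = 2.38.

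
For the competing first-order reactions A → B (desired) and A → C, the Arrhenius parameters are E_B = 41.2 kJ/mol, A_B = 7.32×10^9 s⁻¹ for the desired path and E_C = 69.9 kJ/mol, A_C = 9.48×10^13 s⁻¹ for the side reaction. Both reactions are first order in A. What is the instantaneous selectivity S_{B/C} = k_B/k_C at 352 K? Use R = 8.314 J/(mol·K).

With equal orders, S_{B/C} = k_B/k_C = (A_B/A_C)·exp[(E_C−E_B)/(RT)].
(E_C−E_B)/(RT) = (69.9−41.2)×10³/(8.314×352) = 28700/2927 = 9.807.
k_B/k_C = (7.32×10^9/9.48×10^13)·exp(9.807) = 7.722×10^-5 × 18158 = 1.40.
Since E_B < E_C, lowering the temperature improves selectivity toward B.

1.40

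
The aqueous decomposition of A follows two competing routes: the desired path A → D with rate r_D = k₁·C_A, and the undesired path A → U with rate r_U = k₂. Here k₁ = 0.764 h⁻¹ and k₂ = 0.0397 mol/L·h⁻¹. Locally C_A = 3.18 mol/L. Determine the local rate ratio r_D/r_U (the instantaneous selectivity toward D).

61.2

S_{D/U} = r_D/r_U = (k₁·C_A)/(k₂) = (k₁/k₂)·C_A.
= (0.764×3.180) / (0.0397) = 2.430/0.03970 = 61.2.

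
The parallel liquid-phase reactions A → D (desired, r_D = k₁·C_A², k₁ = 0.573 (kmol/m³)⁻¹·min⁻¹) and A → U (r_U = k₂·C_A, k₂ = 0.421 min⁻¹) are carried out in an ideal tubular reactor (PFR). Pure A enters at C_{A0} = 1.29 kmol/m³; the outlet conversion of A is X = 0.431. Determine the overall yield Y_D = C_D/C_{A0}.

0.248

C_A = C_{A0}(1−X) = 0.7340 kmol/m³.
Along a PFR/batch, dC_U/dC_A = −r_U/(r_D+r_U) = −k₂/(k₂+k₁·C_A).
Integrating from C_{A0} to C_A: C_U = (0.421/0.573)·ln[(0.421+0.573·1.29)/(0.421+0.573·0.734)] = 0.7347·ln(1.160/0.8416) = 0.2359 kmol/m³.
Then C_D = (C_{A0}−C_A) − C_U = 0.5560 − 0.2359 = 0.3201 kmol/m³.
Y_D = C_D/C_{A0} = 0.3201/1.29 = 0.248.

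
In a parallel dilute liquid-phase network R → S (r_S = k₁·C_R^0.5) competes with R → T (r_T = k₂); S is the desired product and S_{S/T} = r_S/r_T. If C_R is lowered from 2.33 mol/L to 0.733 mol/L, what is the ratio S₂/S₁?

S_{S/T} = (k₁/k₂)·C_R^0.5, so S₂/S₁ = (C_{R,2}/C_{R,1})^0.5.
= (0.733/2.33)^0.5 = (0.3146)^0.5 = 0.561.
Selectivity toward S falls as C_R falls — high-concentration operation is favoured.

0.561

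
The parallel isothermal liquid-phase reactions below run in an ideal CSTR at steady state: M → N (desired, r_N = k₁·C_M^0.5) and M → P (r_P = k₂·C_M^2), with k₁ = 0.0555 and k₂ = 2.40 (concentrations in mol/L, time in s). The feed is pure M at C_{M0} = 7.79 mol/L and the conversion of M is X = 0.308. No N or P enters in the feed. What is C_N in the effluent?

Exit C_M = C_{M0}(1−X) = 7.79×0.692 = 5.391 mol/L.
Rates in a CSTR are evaluated at the outlet concentration: r_N = 0.0555×5.391^0.5 = 0.1289, r_P = 2.40×5.391^2 = 69.74.
Fraction of consumed M going to N: r_N/(r_N+r_P) = 0.001844.
C_N = 0.001844·C_{M0}·X = 0.001844×7.79×0.308 = 0.00442 mol/L.

0.00442 mol/L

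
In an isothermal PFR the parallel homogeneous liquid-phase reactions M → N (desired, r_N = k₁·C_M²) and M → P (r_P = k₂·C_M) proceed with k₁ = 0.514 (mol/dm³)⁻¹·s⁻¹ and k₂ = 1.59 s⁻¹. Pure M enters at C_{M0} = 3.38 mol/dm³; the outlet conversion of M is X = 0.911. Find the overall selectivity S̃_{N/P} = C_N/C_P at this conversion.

0.542

C_M = C_{M0}(1−X) = 0.3008 mol/dm³.
Along a PFR/batch, dC_P/dC_M = −r_P/(r_N+r_P) = −k₂/(k₂+k₁·C_M).
Integrating from C_{M0} to C_M: C_P = (1.59/0.514)·ln[(1.59+0.514·3.38)/(1.59+0.514·0.301)] = 3.093·ln(3.327/1.745) = 1.997 mol/dm³.
Then C_N = (C_{M0}−C_M) − C_P = 3.079 − 1.997 = 1.082 mol/dm³.
S̃_{N/P} = C_N/C_P = 1.082/1.997 = 0.542.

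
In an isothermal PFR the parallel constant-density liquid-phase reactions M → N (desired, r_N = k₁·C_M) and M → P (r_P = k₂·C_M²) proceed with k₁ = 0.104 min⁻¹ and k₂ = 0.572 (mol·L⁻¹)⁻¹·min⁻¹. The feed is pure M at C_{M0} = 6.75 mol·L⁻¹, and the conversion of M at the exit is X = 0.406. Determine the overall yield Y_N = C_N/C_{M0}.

0.0136

C_M = C_{M0}(1−X) = 4.010 mol·L⁻¹.
Along a PFR/batch, dC_N/dC_M = −r_N/(r_N+r_P) = −k₁/(k₁+k₂·C_M).
Integrating from C_{M0} to C_M: C_N = (0.104/0.572)·ln[(0.104+0.572·6.75)/(0.104+0.572·4.01)] = 0.1818·ln(3.965/2.397) = 0.09147 mol·L⁻¹.
Y_N = C_N/C_{M0} = 0.09147/6.75 = 0.0136.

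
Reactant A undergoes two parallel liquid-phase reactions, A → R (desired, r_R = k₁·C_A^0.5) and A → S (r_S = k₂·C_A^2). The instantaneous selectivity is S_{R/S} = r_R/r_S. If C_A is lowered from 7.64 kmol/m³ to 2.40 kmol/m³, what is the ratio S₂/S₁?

S_{R/S} = (k₁/k₂)·C_A^-1.5, so S₂/S₁ = (C_{A,2}/C_{A,1})^-1.5.
= (2.40/7.64)^(-1.5) = (0.3141)^(-1.5) = 5.68.

5.68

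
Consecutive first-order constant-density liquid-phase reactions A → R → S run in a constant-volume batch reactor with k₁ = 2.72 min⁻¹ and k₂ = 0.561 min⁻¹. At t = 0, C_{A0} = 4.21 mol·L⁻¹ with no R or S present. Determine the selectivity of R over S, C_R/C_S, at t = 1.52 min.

1.11

Solving the coupled first-order balances gives C_R(t) = [k₁/(k₂−k₁)]·C_{A0}·(e^(−k₁t) − e^(−k₂t)).
e^(−k₁t) = e^(−2.72×1.52) = e^(−4.134) = 0.01601; e^(−k₂t) = e^(−0.8527) = 0.4263.
C_R = 2.72×4.21/(0.561−2.72) × (0.01601−0.4263) = (-5.304)×(-0.4102) = 2.176 mol·L⁻¹.
C_A = C_{A0}e^(−k₁t) = 0.06741 mol·L⁻¹, so C_S = C_{A0}−C_A−C_R = 1.967 mol·L⁻¹; C_R/C_S = 1.11.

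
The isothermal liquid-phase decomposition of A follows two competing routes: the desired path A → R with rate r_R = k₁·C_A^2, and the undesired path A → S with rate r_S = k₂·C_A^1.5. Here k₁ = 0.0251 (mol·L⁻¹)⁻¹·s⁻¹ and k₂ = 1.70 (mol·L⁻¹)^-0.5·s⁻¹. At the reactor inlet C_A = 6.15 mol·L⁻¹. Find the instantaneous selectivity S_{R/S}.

0.0366

S_{R/S} = r_R/r_S = (k₁·C_A^2)/(k₂·C_A^1.5) = (k₁/k₂)·C_A^0.5.
= (0.0251×6.150^2) / (1.70×6.150^1.5) = 0.9493/25.93 = 0.0366.
Since the desired path is higher order in A, keeping C_A high (PFR or concentrated feed) favours R.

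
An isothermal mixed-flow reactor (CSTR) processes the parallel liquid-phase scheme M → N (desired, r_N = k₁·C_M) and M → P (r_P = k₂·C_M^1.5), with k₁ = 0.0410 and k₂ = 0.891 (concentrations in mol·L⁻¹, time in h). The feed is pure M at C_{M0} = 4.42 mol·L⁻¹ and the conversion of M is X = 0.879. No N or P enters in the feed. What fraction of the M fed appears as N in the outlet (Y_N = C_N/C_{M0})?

Exit C_M = C_{M0}(1−X) = 4.42×0.121 = 0.5348 mol·L⁻¹.
A CSTR operates uniformly at the exit composition, giving r_N = 0.02193 and r_P = 0.3485 (each k·C_M^n at C_M = 0.5348).
Fraction of consumed M going to N: r_N/(r_N+r_P) = 0.05920.
C_N = 0.05920·C_{M0}·X = 0.05920×4.42×0.879 = 0.230 mol·L⁻¹; Y_N = C_N/C_{M0} = 0.0520.

0.0520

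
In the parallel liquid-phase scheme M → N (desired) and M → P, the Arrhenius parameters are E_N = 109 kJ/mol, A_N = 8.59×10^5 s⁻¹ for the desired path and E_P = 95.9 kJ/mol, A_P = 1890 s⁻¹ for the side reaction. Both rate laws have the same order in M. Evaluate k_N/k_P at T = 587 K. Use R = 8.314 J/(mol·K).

31.0

Since both paths have the same order in M, the concentration cancels and S_{N/P} = k_N/k_P = (A_N/A_P)·exp[(E_P−E_N)/(RT)].
(E_P−E_N)/(RT) = (95.9−109)×10³/(8.314×587) = -13100/4880 = -2.684.
k_N/k_P = (8.59×10^5/1890)·exp(-2.684) = 454.5 × 0.06827 = 31.0.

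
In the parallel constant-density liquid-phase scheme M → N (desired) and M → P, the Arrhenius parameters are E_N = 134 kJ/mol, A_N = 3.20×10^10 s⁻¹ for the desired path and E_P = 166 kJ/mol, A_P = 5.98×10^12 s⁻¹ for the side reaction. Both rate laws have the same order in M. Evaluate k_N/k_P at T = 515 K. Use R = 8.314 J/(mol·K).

9.42

Since both paths have the same order in M, the concentration cancels and S_{N/P} = k_N/k_P = (A_N/A_P)·exp[(E_P−E_N)/(RT)].
(E_P−E_N)/(RT) = (166−134)×10³/(8.314×515) = 32000/4282 = 7.474.
k_N/k_P = (3.20×10^10/5.98×10^12)·exp(7.474) = 0.005351 × 1761 = 9.42.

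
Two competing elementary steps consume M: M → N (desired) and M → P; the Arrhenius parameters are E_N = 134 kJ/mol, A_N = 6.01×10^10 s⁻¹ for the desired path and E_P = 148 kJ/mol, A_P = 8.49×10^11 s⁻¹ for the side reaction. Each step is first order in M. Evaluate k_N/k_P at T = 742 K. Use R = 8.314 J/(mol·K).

k_N/k_P = (A_N/A_P)·exp[−(E_N−E_P)/(RT)] = (A_N/A_P)·exp[(E_P−E_N)/(RT)].
(E_P−E_N)/(RT) = (148−134)×10³/(8.314×742) = 14000/6169 = 2.269.
k_N/k_P = (6.01×10^10/8.49×10^11)·exp(2.269) = 0.07079 × 9.674 = 0.685.

0.685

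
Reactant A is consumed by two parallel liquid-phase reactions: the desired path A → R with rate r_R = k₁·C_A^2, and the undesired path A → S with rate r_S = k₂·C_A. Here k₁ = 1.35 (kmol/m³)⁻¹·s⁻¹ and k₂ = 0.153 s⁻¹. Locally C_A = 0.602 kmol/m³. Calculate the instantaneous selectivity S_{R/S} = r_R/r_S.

S_{R/S} = r_R/r_S = (k₁·C_A^2)/(k₂·C_A) = (k₁/k₂)·C_A.
= (1.35×0.6020^2) / (0.153×0.6020) = 0.4892/0.09211 = 5.31.
Since the desired path is higher order in A, keeping C_A high (PFR or concentrated feed) favours R.

5.31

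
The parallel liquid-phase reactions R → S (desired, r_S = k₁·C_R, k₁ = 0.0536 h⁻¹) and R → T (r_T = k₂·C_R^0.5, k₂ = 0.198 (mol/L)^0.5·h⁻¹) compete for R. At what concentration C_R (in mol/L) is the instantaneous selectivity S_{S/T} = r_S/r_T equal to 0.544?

4.04 mol/L

S_{S/T} = (k₁/k₂)·C_R^0.5 ⇒ C_R = (S·k₂/k₁)^(2).
= (0.544×0.198/0.0536)^(2) = (2.010)^(2) = 4.04 mol/L.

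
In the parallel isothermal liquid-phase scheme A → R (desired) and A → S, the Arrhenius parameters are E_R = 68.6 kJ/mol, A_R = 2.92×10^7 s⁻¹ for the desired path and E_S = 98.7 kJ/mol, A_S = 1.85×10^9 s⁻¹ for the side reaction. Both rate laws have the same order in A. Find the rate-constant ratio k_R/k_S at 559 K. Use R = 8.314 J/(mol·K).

10.3

Since both paths have the same order in A, the concentration cancels and S_{R/S} = k_R/k_S = (A_R/A_S)·exp[(E_S−E_R)/(RT)].
(E_S−E_R)/(RT) = (98.7−68.6)×10³/(8.314×559) = 30100/4648 = 6.477.
k_R/k_S = (2.92×10^7/1.85×10^9)·exp(6.477) = 0.01578 × 649.7 = 10.3.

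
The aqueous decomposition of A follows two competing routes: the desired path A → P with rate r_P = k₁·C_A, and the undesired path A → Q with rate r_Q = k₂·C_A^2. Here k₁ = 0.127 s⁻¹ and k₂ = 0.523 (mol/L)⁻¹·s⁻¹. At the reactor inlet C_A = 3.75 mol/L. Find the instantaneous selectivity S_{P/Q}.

0.0648

S_{P/Q} = r_P/r_Q = (k₁·C_A)/(k₂·C_A^2) = (k₁/k₂)·C_A⁻¹.
= (0.127×3.750) / (0.523×3.750^2) = 0.4763/7.355 = 0.0648.
The undesired path is higher order in A, so low C_A (CSTR or dilute feed) favours P.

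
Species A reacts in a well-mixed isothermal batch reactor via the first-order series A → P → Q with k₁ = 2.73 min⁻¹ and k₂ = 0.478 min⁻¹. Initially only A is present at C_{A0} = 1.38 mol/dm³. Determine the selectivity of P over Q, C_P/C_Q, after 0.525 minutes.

Solving the coupled first-order balances gives C_P(t) = [k₁/(k₂−k₁)]·C_{A0}·(e^(−k₁t) − e^(−k₂t)).
e^(−k₁t) = e^(−2.73×0.525) = e^(−1.433) = 0.2385; e^(−k₂t) = e^(−0.2510) = 0.7781.
C_P = 2.73×1.38/(0.478−2.73) × (0.2385−0.7781) = (-1.673)×(-0.5395) = 0.9026 mol/dm³.
C_A = C_{A0}e^(−k₁t) = 0.3292 mol/dm³, so C_Q = C_{A0}−C_A−C_P = 0.1482 mol/dm³; C_P/C_Q = 6.09.

6.09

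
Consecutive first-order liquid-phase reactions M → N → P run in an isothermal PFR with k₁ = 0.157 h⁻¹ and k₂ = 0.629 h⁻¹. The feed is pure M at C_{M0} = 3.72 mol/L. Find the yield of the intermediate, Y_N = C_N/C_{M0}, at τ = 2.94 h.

0.157

Solving the coupled first-order balances gives C_N(τ) = [k₁/(k₂−k₁)]·C_{M0}·(e^(−k₁τ) − e^(−k₂τ)).
e^(−k₁τ) = e^(−0.157×2.94) = e^(−0.4616) = 0.6303; e^(−k₂τ) = e^(−1.849) = 0.1574.
C_N = 0.157×3.72/(0.629−0.157) × (0.6303−0.1574) = 1.237×0.4729 = 0.5852 mol/L.
Y_N = C_N/C_{M0} = 0.5852/3.72 = 0.157.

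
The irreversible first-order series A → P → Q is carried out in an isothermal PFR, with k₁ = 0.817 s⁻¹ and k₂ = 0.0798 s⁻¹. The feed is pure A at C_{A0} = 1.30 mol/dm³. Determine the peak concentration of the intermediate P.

Evaluating C_P at τ_opt = ln(k₂/k₁)/(k₂−k₁) gives C_{P,max}/C_{A0} = (k₁/k₂)^[k₂/(k₂−k₁)].
= (0.817/0.0798)^(0.0798/(0.0798−0.817)) = (10.24)^(-0.1082) = 0.7774.
C_{P,max} = 0.7774×1.30 = 1.01 mol/dm³.

1.01 mol/dm³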